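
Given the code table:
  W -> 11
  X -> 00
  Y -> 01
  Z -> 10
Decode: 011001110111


Decoding:
01 -> Y
10 -> Z
01 -> Y
11 -> W
01 -> Y
11 -> W


Result: YZYWYW


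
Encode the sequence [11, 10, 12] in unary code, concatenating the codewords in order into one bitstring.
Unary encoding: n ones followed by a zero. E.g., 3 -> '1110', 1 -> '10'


Encode each number as n ones followed by a terminating 0:
  11 -> 111111111110 (12 bits)
  10 -> 11111111110 (11 bits)
  12 -> 1111111111110 (13 bits)
Total length = 12 + 11 + 13 = 36 bits.

Unary([11, 10, 12]) = 111111111110111111111101111111111110 (36 bits)


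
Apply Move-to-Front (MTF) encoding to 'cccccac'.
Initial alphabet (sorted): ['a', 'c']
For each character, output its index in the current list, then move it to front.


MTF encoding:
'c': index 1 in ['a', 'c'] -> ['c', 'a']
'c': index 0 in ['c', 'a'] -> ['c', 'a']
'c': index 0 in ['c', 'a'] -> ['c', 'a']
'c': index 0 in ['c', 'a'] -> ['c', 'a']
'c': index 0 in ['c', 'a'] -> ['c', 'a']
'a': index 1 in ['c', 'a'] -> ['a', 'c']
'c': index 1 in ['a', 'c'] -> ['c', 'a']


Output: [1, 0, 0, 0, 0, 1, 1]


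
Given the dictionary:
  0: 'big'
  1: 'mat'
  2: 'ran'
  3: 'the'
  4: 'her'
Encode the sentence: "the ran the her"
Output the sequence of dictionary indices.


Look up each word in the dictionary:
  'the' -> 3
  'ran' -> 2
  'the' -> 3
  'her' -> 4

Encoded: [3, 2, 3, 4]


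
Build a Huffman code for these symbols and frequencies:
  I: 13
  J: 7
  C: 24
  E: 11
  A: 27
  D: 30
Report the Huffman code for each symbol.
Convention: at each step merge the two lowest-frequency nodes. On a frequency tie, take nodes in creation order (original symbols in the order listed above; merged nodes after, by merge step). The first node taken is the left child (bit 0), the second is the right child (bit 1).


Huffman tree construction:
Step 1: Merge J(7) + E(11) = 18
Step 2: Merge I(13) + (J+E)(18) = 31
Step 3: Merge C(24) + A(27) = 51
Step 4: Merge D(30) + (I+(J+E))(31) = 61
Step 5: Merge (C+A)(51) + (D+(I+(J+E)))(61) = 112
Read each symbol's code off the tree from the root (left child = 0, right child = 1).

Codes:
  I: 110 (length 3)
  J: 1110 (length 4)
  C: 00 (length 2)
  E: 1111 (length 4)
  A: 01 (length 2)
  D: 10 (length 2)
Average code length: 273/112 = 2.4375 bits/symbol


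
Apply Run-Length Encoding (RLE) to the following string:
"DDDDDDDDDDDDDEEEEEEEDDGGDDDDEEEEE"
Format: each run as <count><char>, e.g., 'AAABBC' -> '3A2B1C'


Scanning runs left to right:
  i=0: run of 'D' x 13 -> '13D'
  i=13: run of 'E' x 7 -> '7E'
  i=20: run of 'D' x 2 -> '2D'
  i=22: run of 'G' x 2 -> '2G'
  i=24: run of 'D' x 4 -> '4D'
  i=28: run of 'E' x 5 -> '5E'

RLE = 13D7E2D2G4D5E


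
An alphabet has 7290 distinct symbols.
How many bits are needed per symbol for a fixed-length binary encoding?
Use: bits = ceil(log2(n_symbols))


log2(7290) = 12.8317
Bracket: 2^12 = 4096 < 7290 <= 2^13 = 8192
So ceil(log2(7290)) = 13

bits = ceil(log2(7290)) = ceil(12.8317) = 13 bits


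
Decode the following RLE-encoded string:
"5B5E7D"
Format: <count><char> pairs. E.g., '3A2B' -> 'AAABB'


Expanding each <count><char> pair:
  5B -> 'BBBBB'
  5E -> 'EEEEE'
  7D -> 'DDDDDDD'

Decoded = BBBBBEEEEEDDDDDDD


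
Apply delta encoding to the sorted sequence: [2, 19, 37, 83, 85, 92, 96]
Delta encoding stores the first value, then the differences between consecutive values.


First value: 2
Deltas:
  19 - 2 = 17
  37 - 19 = 18
  83 - 37 = 46
  85 - 83 = 2
  92 - 85 = 7
  96 - 92 = 4


Delta encoded: [2, 17, 18, 46, 2, 7, 4]


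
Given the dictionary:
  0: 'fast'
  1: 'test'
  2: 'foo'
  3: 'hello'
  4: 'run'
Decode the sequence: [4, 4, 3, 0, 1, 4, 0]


Look up each index in the dictionary:
  4 -> 'run'
  4 -> 'run'
  3 -> 'hello'
  0 -> 'fast'
  1 -> 'test'
  4 -> 'run'
  0 -> 'fast'

Decoded: "run run hello fast test run fast"


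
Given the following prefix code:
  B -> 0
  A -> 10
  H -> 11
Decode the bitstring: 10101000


Decoding step by step:
Bits 10 -> A
Bits 10 -> A
Bits 10 -> A
Bits 0 -> B
Bits 0 -> B


Decoded message: AAABB


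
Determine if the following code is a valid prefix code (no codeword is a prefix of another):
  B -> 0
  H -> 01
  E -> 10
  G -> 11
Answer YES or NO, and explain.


Checking each pair (does one codeword prefix another?):
  B='0' vs H='01': prefix -- VIOLATION

NO -- this is NOT a valid prefix code. B (0) is a prefix of H (01).


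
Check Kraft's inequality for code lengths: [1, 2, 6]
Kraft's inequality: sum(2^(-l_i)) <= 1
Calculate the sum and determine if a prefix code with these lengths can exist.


Sum = 2^(-1) + 2^(-2) + 2^(-6)
    = 0.5 + 0.25 + 0.015625
    = 49/64 = 0.765625
Since 0.765625 <= 1, Kraft's inequality IS satisfied.
A prefix code with these lengths CAN exist.

Kraft sum = 0.765625. Satisfied.


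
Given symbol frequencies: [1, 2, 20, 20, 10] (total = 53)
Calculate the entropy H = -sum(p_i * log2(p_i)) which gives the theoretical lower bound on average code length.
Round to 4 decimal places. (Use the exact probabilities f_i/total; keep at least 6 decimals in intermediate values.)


Per-symbol terms -p_i * log2(p_i) with p_i = f_i/53:
  p = 1/53 = 0.018868: log2(p) = -5.727920, -p*log2(p) = 0.108074
  p = 2/53 = 0.037736: log2(p) = -4.727920, -p*log2(p) = 0.178412
  p = 20/53 = 0.377358: log2(p) = -1.405992, -p*log2(p) = 0.530563
  p = 20/53 = 0.377358: log2(p) = -1.405992, -p*log2(p) = 0.530563
  p = 10/53 = 0.188679: log2(p) = -2.405992, -p*log2(p) = 0.453961
H = 0.108074 + 0.178412 + 0.530563 + 0.530563 + 0.453961 = 1.801573

H = 1.8016 bits/symbol


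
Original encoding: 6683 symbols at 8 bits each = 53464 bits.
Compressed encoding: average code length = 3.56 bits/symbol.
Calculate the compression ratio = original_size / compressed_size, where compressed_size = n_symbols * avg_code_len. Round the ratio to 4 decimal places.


original_size = n_symbols * orig_bits = 6683 * 8 = 53464 bits
compressed_size = n_symbols * avg_code_len = 6683 * 3.56 = 23791.48 bits
ratio = original_size / compressed_size = 53464 / 23791.48 = 2.2472

Compression ratio = 2.2472


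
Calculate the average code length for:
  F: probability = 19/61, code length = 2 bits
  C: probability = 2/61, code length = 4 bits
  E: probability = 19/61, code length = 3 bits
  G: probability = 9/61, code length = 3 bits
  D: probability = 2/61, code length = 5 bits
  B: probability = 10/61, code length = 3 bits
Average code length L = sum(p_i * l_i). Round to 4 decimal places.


Weighted contributions p_i * l_i:
  F: (19/61) * 2 = 38/61
  C: (2/61) * 4 = 8/61
  E: (19/61) * 3 = 57/61
  G: (9/61) * 3 = 27/61
  D: (2/61) * 5 = 10/61
  B: (10/61) * 3 = 30/61
Sum = (38 + 8 + 57 + 27 + 10 + 30)/61 = 170/61

L = 170/61 = 2.7869 bits/symbol


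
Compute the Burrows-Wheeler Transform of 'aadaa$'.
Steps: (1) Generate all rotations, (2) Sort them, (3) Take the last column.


Rotations (sorted):
  0: $aadaa -> last char: a
  1: a$aada -> last char: a
  2: aa$aad -> last char: d
  3: aadaa$ -> last char: $
  4: adaa$a -> last char: a
  5: daa$aa -> last char: a


BWT = aad$aa


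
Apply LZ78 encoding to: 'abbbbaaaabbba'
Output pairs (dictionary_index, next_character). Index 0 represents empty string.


LZ78 encoding steps:
Dictionary: {0: ''}
Step 1: w='' (idx 0), next='a' -> output (0, 'a'), add 'a' as idx 1
Step 2: w='' (idx 0), next='b' -> output (0, 'b'), add 'b' as idx 2
Step 3: w='b' (idx 2), next='b' -> output (2, 'b'), add 'bb' as idx 3
Step 4: w='b' (idx 2), next='a' -> output (2, 'a'), add 'ba' as idx 4
Step 5: w='a' (idx 1), next='a' -> output (1, 'a'), add 'aa' as idx 5
Step 6: w='a' (idx 1), next='b' -> output (1, 'b'), add 'ab' as idx 6
Step 7: w='bb' (idx 3), next='a' -> output (3, 'a'), add 'bba' as idx 7


Encoded: [(0, 'a'), (0, 'b'), (2, 'b'), (2, 'a'), (1, 'a'), (1, 'b'), (3, 'a')]


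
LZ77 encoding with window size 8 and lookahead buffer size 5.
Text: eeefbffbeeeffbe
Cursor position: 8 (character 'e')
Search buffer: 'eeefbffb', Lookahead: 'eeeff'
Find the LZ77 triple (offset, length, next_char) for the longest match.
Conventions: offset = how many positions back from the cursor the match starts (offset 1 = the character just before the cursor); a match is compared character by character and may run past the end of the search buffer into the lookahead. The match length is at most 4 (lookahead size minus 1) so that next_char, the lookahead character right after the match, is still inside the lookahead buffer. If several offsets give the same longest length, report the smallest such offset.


Try each offset into the search buffer:
  offset=1 (pos 7, char 'b'): match length 0
  offset=2 (pos 6, char 'f'): match length 0
  offset=3 (pos 5, char 'f'): match length 0
  offset=4 (pos 4, char 'b'): match length 0
  offset=5 (pos 3, char 'f'): match length 0
  offset=6 (pos 2, char 'e'): match length 1
  offset=7 (pos 1, char 'e'): match length 2
  offset=8 (pos 0, char 'e'): match length 4
Longest match has length 4 at offset 8.
next_char = character at position 8 + 4 = 12 -> 'f'

Best match: offset=8, length=4 (matching 'eeef' starting at position 0)
LZ77 triple: (8, 4, 'f')


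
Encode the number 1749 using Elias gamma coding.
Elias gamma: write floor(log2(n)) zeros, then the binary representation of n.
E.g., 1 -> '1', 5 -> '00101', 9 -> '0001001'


num_bits = floor(log2(1749)) + 1 = 11
leading_zeros = num_bits - 1 = 10
binary(1749) = 11011010101

Elias gamma(1749) = '0000000000' + '11011010101' = 000000000011011010101 (21 bits)


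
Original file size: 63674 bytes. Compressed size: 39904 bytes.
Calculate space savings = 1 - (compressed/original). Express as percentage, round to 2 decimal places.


ratio = compressed/original = 39904/63674 = 0.626692
savings = 1 - ratio = 1 - 0.626692 = 0.373308
as a percentage: 0.373308 * 100 = 37.33%

Space savings = 1 - 39904/63674 = 37.33%


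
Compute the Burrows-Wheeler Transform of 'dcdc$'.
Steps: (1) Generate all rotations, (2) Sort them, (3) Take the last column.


Rotations (sorted):
  0: $dcdc -> last char: c
  1: c$dcd -> last char: d
  2: cdc$d -> last char: d
  3: dc$dc -> last char: c
  4: dcdc$ -> last char: $


BWT = cddc$


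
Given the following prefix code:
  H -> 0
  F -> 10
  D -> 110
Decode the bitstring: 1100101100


Decoding step by step:
Bits 110 -> D
Bits 0 -> H
Bits 10 -> F
Bits 110 -> D
Bits 0 -> H


Decoded message: DHFDH


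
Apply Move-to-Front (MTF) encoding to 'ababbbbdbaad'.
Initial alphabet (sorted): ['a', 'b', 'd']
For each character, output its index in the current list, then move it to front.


MTF encoding:
'a': index 0 in ['a', 'b', 'd'] -> ['a', 'b', 'd']
'b': index 1 in ['a', 'b', 'd'] -> ['b', 'a', 'd']
'a': index 1 in ['b', 'a', 'd'] -> ['a', 'b', 'd']
'b': index 1 in ['a', 'b', 'd'] -> ['b', 'a', 'd']
'b': index 0 in ['b', 'a', 'd'] -> ['b', 'a', 'd']
'b': index 0 in ['b', 'a', 'd'] -> ['b', 'a', 'd']
'b': index 0 in ['b', 'a', 'd'] -> ['b', 'a', 'd']
'd': index 2 in ['b', 'a', 'd'] -> ['d', 'b', 'a']
'b': index 1 in ['d', 'b', 'a'] -> ['b', 'd', 'a']
'a': index 2 in ['b', 'd', 'a'] -> ['a', 'b', 'd']
'a': index 0 in ['a', 'b', 'd'] -> ['a', 'b', 'd']
'd': index 2 in ['a', 'b', 'd'] -> ['d', 'a', 'b']


Output: [0, 1, 1, 1, 0, 0, 0, 2, 1, 2, 0, 2]


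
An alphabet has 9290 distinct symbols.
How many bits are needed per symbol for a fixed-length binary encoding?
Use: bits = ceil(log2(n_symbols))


log2(9290) = 13.1815
Bracket: 2^13 = 8192 < 9290 <= 2^14 = 16384
So ceil(log2(9290)) = 14

bits = ceil(log2(9290)) = ceil(13.1815) = 14 bits


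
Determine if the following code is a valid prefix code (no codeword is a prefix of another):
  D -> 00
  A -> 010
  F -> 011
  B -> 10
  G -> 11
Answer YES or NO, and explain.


Checking each pair (does one codeword prefix another?):
  D='00' vs A='010': no prefix
  D='00' vs F='011': no prefix
  D='00' vs B='10': no prefix
  D='00' vs G='11': no prefix
  A='010' vs D='00': no prefix
  A='010' vs F='011': no prefix
  A='010' vs B='10': no prefix
  A='010' vs G='11': no prefix
  F='011' vs D='00': no prefix
  F='011' vs A='010': no prefix
  F='011' vs B='10': no prefix
  F='011' vs G='11': no prefix
  B='10' vs D='00': no prefix
  B='10' vs A='010': no prefix
  B='10' vs F='011': no prefix
  B='10' vs G='11': no prefix
  G='11' vs D='00': no prefix
  G='11' vs A='010': no prefix
  G='11' vs F='011': no prefix
  G='11' vs B='10': no prefix
No violation found over all pairs.

YES -- this is a valid prefix code. No codeword is a prefix of any other codeword.


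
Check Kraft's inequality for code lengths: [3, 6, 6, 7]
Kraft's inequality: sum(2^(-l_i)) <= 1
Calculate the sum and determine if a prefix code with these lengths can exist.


Sum = 2^(-3) + 2^(-6) + 2^(-6) + 2^(-7)
    = 0.125 + 0.015625 + 0.015625 + 0.0078125
    = 21/128 = 0.1640625
Since 0.1640625 <= 1, Kraft's inequality IS satisfied.
A prefix code with these lengths CAN exist.

Kraft sum = 0.1640625. Satisfied.


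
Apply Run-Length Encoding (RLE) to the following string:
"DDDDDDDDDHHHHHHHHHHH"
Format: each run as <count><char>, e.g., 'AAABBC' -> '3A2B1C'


Scanning runs left to right:
  i=0: run of 'D' x 9 -> '9D'
  i=9: run of 'H' x 11 -> '11H'

RLE = 9D11H


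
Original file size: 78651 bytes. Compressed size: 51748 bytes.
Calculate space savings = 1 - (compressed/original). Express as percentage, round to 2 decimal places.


ratio = compressed/original = 51748/78651 = 0.657945
savings = 1 - ratio = 1 - 0.657945 = 0.342055
as a percentage: 0.342055 * 100 = 34.21%

Space savings = 1 - 51748/78651 = 34.21%


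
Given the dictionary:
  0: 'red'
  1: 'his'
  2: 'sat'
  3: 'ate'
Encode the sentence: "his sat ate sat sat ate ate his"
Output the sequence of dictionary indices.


Look up each word in the dictionary:
  'his' -> 1
  'sat' -> 2
  'ate' -> 3
  'sat' -> 2
  'sat' -> 2
  'ate' -> 3
  'ate' -> 3
  'his' -> 1

Encoded: [1, 2, 3, 2, 2, 3, 3, 1]


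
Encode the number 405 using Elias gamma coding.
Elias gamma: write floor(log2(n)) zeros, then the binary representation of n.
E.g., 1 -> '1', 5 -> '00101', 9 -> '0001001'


num_bits = floor(log2(405)) + 1 = 9
leading_zeros = num_bits - 1 = 8
binary(405) = 110010101

Elias gamma(405) = '00000000' + '110010101' = 00000000110010101 (17 bits)


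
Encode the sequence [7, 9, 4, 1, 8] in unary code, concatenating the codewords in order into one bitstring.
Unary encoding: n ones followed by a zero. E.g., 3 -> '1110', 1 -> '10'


Encode each number as n ones followed by a terminating 0:
  7 -> 11111110 (8 bits)
  9 -> 1111111110 (10 bits)
  4 -> 11110 (5 bits)
  1 -> 10 (2 bits)
  8 -> 111111110 (9 bits)
Total length = 8 + 10 + 5 + 2 + 9 = 34 bits.

Unary([7, 9, 4, 1, 8]) = 1111111011111111101111010111111110 (34 bits)


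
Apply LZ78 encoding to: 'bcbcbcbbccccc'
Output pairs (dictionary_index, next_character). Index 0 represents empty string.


LZ78 encoding steps:
Dictionary: {0: ''}
Step 1: w='' (idx 0), next='b' -> output (0, 'b'), add 'b' as idx 1
Step 2: w='' (idx 0), next='c' -> output (0, 'c'), add 'c' as idx 2
Step 3: w='b' (idx 1), next='c' -> output (1, 'c'), add 'bc' as idx 3
Step 4: w='bc' (idx 3), next='b' -> output (3, 'b'), add 'bcb' as idx 4
Step 5: w='bc' (idx 3), next='c' -> output (3, 'c'), add 'bcc' as idx 5
Step 6: w='c' (idx 2), next='c' -> output (2, 'c'), add 'cc' as idx 6
Step 7: w='c' (idx 2), end of input -> output (2, '')


Encoded: [(0, 'b'), (0, 'c'), (1, 'c'), (3, 'b'), (3, 'c'), (2, 'c'), (2, '')]


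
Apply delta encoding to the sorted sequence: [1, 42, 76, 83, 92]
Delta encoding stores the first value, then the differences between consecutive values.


First value: 1
Deltas:
  42 - 1 = 41
  76 - 42 = 34
  83 - 76 = 7
  92 - 83 = 9


Delta encoded: [1, 41, 34, 7, 9]


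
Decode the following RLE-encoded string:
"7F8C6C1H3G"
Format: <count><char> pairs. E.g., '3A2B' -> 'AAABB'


Expanding each <count><char> pair:
  7F -> 'FFFFFFF'
  8C -> 'CCCCCCCC'
  6C -> 'CCCCCC'
  1H -> 'H'
  3G -> 'GGG'

Decoded = FFFFFFFCCCCCCCCCCCCCCHGGG


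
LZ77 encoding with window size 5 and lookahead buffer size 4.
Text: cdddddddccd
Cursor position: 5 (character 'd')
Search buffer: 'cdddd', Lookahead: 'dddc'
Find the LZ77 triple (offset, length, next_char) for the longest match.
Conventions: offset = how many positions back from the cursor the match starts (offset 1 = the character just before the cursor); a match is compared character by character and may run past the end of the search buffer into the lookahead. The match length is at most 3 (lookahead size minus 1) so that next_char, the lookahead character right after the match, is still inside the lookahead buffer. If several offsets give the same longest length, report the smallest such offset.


Try each offset into the search buffer:
  offset=1 (pos 4, char 'd'): match length 3
  offset=2 (pos 3, char 'd'): match length 3
  offset=3 (pos 2, char 'd'): match length 3
  offset=4 (pos 1, char 'd'): match length 3
  offset=5 (pos 0, char 'c'): match length 0
Longest match has length 3, found at offsets 1, 2, 3, 4; take the smallest, offset 1.
next_char = character at position 5 + 3 = 8 -> 'c'

Best match: offset=1, length=3 (matching 'ddd' starting at position 4)
LZ77 triple: (1, 3, 'c')


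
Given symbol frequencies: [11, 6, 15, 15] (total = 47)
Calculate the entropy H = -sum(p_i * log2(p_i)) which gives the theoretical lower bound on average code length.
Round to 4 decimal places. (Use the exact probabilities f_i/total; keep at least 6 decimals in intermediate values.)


Per-symbol terms -p_i * log2(p_i) with p_i = f_i/47:
  p = 11/47 = 0.234043: log2(p) = -2.095157, -p*log2(p) = 0.490356
  p = 6/47 = 0.127660: log2(p) = -2.969626, -p*log2(p) = 0.379101
  p = 15/47 = 0.319149: log2(p) = -1.647698, -p*log2(p) = 0.525861
  p = 15/47 = 0.319149: log2(p) = -1.647698, -p*log2(p) = 0.525861
H = 0.490356 + 0.379101 + 0.525861 + 0.525861 = 1.921179

H = 1.9212 bits/symbol


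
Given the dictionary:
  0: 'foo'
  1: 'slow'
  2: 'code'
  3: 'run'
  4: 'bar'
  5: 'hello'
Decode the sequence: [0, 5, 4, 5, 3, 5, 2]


Look up each index in the dictionary:
  0 -> 'foo'
  5 -> 'hello'
  4 -> 'bar'
  5 -> 'hello'
  3 -> 'run'
  5 -> 'hello'
  2 -> 'code'

Decoded: "foo hello bar hello run hello code"


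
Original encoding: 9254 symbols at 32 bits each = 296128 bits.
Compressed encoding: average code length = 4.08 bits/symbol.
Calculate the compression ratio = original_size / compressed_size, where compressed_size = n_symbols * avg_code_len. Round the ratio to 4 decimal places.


original_size = n_symbols * orig_bits = 9254 * 32 = 296128 bits
compressed_size = n_symbols * avg_code_len = 9254 * 4.08 = 37756.32 bits
ratio = original_size / compressed_size = 296128 / 37756.32 = 7.8431

Compression ratio = 7.8431


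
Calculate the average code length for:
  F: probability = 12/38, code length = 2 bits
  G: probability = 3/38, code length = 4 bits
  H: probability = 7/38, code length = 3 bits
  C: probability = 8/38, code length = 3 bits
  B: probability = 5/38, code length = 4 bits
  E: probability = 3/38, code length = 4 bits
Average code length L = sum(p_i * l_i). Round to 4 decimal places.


Weighted contributions p_i * l_i:
  F: (12/38) * 2 = 24/38
  G: (3/38) * 4 = 12/38
  H: (7/38) * 3 = 21/38
  C: (8/38) * 3 = 24/38
  B: (5/38) * 4 = 20/38
  E: (3/38) * 4 = 12/38
Sum = (24 + 12 + 21 + 24 + 20 + 12)/38 = 113/38

L = 113/38 = 2.9737 bits/symbol


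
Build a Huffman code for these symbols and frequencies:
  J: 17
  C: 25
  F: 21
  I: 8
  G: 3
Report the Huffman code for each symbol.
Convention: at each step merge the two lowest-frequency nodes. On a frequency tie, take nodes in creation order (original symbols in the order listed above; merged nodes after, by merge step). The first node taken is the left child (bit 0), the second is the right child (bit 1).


Huffman tree construction:
Step 1: Merge G(3) + I(8) = 11
Step 2: Merge (G+I)(11) + J(17) = 28
Step 3: Merge F(21) + C(25) = 46
Step 4: Merge ((G+I)+J)(28) + (F+C)(46) = 74
Read each symbol's code off the tree from the root (left child = 0, right child = 1).

Codes:
  J: 01 (length 2)
  C: 11 (length 2)
  F: 10 (length 2)
  I: 001 (length 3)
  G: 000 (length 3)
Average code length: 159/74 = 2.1486 bits/symbol


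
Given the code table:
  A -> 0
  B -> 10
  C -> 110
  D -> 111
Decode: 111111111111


Decoding:
111 -> D
111 -> D
111 -> D
111 -> D


Result: DDDD


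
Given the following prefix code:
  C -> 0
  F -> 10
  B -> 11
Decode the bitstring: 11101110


Decoding step by step:
Bits 11 -> B
Bits 10 -> F
Bits 11 -> B
Bits 10 -> F


Decoded message: BFBF


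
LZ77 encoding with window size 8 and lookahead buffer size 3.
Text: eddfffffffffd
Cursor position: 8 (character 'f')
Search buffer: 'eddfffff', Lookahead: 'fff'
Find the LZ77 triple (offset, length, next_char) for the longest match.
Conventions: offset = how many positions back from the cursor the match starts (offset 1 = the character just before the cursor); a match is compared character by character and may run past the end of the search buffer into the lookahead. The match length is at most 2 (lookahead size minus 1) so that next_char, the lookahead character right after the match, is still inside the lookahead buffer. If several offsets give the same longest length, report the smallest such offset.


Try each offset into the search buffer:
  offset=1 (pos 7, char 'f'): match length 2
  offset=2 (pos 6, char 'f'): match length 2
  offset=3 (pos 5, char 'f'): match length 2
  offset=4 (pos 4, char 'f'): match length 2
  offset=5 (pos 3, char 'f'): match length 2
  offset=6 (pos 2, char 'd'): match length 0
  offset=7 (pos 1, char 'd'): match length 0
  offset=8 (pos 0, char 'e'): match length 0
Longest match has length 2, found at offsets 1, 2, 3, 4, 5; take the smallest, offset 1.
next_char = character at position 8 + 2 = 10 -> 'f'

Best match: offset=1, length=2 (matching 'ff' starting at position 7)
LZ77 triple: (1, 2, 'f')


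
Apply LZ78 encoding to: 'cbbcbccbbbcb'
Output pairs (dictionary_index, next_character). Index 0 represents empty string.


LZ78 encoding steps:
Dictionary: {0: ''}
Step 1: w='' (idx 0), next='c' -> output (0, 'c'), add 'c' as idx 1
Step 2: w='' (idx 0), next='b' -> output (0, 'b'), add 'b' as idx 2
Step 3: w='b' (idx 2), next='c' -> output (2, 'c'), add 'bc' as idx 3
Step 4: w='bc' (idx 3), next='c' -> output (3, 'c'), add 'bcc' as idx 4
Step 5: w='b' (idx 2), next='b' -> output (2, 'b'), add 'bb' as idx 5
Step 6: w='bc' (idx 3), next='b' -> output (3, 'b'), add 'bcb' as idx 6


Encoded: [(0, 'c'), (0, 'b'), (2, 'c'), (3, 'c'), (2, 'b'), (3, 'b')]


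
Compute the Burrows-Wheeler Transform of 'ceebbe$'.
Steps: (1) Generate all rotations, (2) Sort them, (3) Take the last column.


Rotations (sorted):
  0: $ceebbe -> last char: e
  1: bbe$cee -> last char: e
  2: be$ceeb -> last char: b
  3: ceebbe$ -> last char: $
  4: e$ceebb -> last char: b
  5: ebbe$ce -> last char: e
  6: eebbe$c -> last char: c


BWT = eeb$bec


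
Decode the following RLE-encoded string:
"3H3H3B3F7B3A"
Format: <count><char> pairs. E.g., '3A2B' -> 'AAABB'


Expanding each <count><char> pair:
  3H -> 'HHH'
  3H -> 'HHH'
  3B -> 'BBB'
  3F -> 'FFF'
  7B -> 'BBBBBBB'
  3A -> 'AAA'

Decoded = HHHHHHBBBFFFBBBBBBBAAA


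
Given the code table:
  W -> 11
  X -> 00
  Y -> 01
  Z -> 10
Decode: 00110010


Decoding:
00 -> X
11 -> W
00 -> X
10 -> Z


Result: XWXZ


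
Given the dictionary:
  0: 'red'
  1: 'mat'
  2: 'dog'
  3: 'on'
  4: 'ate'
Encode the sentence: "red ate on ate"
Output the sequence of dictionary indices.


Look up each word in the dictionary:
  'red' -> 0
  'ate' -> 4
  'on' -> 3
  'ate' -> 4

Encoded: [0, 4, 3, 4]


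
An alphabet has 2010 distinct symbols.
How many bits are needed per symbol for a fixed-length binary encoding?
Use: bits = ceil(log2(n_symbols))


log2(2010) = 10.973
Bracket: 2^10 = 1024 < 2010 <= 2^11 = 2048
So ceil(log2(2010)) = 11

bits = ceil(log2(2010)) = ceil(10.973) = 11 bits


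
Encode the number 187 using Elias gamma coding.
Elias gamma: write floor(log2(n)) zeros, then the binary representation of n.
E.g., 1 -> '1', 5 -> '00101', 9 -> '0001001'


num_bits = floor(log2(187)) + 1 = 8
leading_zeros = num_bits - 1 = 7
binary(187) = 10111011

Elias gamma(187) = '0000000' + '10111011' = 000000010111011 (15 bits)


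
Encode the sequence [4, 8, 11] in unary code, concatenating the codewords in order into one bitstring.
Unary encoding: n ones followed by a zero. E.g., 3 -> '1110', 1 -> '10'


Encode each number as n ones followed by a terminating 0:
  4 -> 11110 (5 bits)
  8 -> 111111110 (9 bits)
  11 -> 111111111110 (12 bits)
Total length = 5 + 9 + 12 = 26 bits.

Unary([4, 8, 11]) = 11110111111110111111111110 (26 bits)


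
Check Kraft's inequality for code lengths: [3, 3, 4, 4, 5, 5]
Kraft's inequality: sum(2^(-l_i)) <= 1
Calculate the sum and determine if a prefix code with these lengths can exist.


Sum = 2^(-3) + 2^(-3) + 2^(-4) + 2^(-4) + 2^(-5) + 2^(-5)
    = 0.125 + 0.125 + 0.0625 + 0.0625 + 0.03125 + 0.03125
    = 14/32 = 0.4375
Since 0.4375 <= 1, Kraft's inequality IS satisfied.
A prefix code with these lengths CAN exist.

Kraft sum = 0.4375. Satisfied.


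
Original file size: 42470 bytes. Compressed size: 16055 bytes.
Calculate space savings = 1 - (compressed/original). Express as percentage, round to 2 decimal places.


ratio = compressed/original = 16055/42470 = 0.378032
savings = 1 - ratio = 1 - 0.378032 = 0.621968
as a percentage: 0.621968 * 100 = 62.2%

Space savings = 1 - 16055/42470 = 62.2%


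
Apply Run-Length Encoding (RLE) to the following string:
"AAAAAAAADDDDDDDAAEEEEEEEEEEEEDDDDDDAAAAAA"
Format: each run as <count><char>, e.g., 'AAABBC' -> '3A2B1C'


Scanning runs left to right:
  i=0: run of 'A' x 8 -> '8A'
  i=8: run of 'D' x 7 -> '7D'
  i=15: run of 'A' x 2 -> '2A'
  i=17: run of 'E' x 12 -> '12E'
  i=29: run of 'D' x 6 -> '6D'
  i=35: run of 'A' x 6 -> '6A'

RLE = 8A7D2A12E6D6A


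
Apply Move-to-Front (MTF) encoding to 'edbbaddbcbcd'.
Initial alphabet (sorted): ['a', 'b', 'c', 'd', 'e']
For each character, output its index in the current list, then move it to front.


MTF encoding:
'e': index 4 in ['a', 'b', 'c', 'd', 'e'] -> ['e', 'a', 'b', 'c', 'd']
'd': index 4 in ['e', 'a', 'b', 'c', 'd'] -> ['d', 'e', 'a', 'b', 'c']
'b': index 3 in ['d', 'e', 'a', 'b', 'c'] -> ['b', 'd', 'e', 'a', 'c']
'b': index 0 in ['b', 'd', 'e', 'a', 'c'] -> ['b', 'd', 'e', 'a', 'c']
'a': index 3 in ['b', 'd', 'e', 'a', 'c'] -> ['a', 'b', 'd', 'e', 'c']
'd': index 2 in ['a', 'b', 'd', 'e', 'c'] -> ['d', 'a', 'b', 'e', 'c']
'd': index 0 in ['d', 'a', 'b', 'e', 'c'] -> ['d', 'a', 'b', 'e', 'c']
'b': index 2 in ['d', 'a', 'b', 'e', 'c'] -> ['b', 'd', 'a', 'e', 'c']
'c': index 4 in ['b', 'd', 'a', 'e', 'c'] -> ['c', 'b', 'd', 'a', 'e']
'b': index 1 in ['c', 'b', 'd', 'a', 'e'] -> ['b', 'c', 'd', 'a', 'e']
'c': index 1 in ['b', 'c', 'd', 'a', 'e'] -> ['c', 'b', 'd', 'a', 'e']
'd': index 2 in ['c', 'b', 'd', 'a', 'e'] -> ['d', 'c', 'b', 'a', 'e']


Output: [4, 4, 3, 0, 3, 2, 0, 2, 4, 1, 1, 2]


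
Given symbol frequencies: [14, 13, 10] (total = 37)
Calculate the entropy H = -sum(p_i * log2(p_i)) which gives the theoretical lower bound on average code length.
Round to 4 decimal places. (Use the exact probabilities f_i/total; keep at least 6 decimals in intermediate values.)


Per-symbol terms -p_i * log2(p_i) with p_i = f_i/37:
  p = 14/37 = 0.378378: log2(p) = -1.402098, -p*log2(p) = 0.530524
  p = 13/37 = 0.351351: log2(p) = -1.509014, -p*log2(p) = 0.530194
  p = 10/37 = 0.270270: log2(p) = -1.887525, -p*log2(p) = 0.510142
H = 0.530524 + 0.530194 + 0.510142 = 1.570860

H = 1.5709 bits/symbol


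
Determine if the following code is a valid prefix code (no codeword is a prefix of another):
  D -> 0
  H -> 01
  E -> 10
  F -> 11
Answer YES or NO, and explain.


Checking each pair (does one codeword prefix another?):
  D='0' vs H='01': prefix -- VIOLATION

NO -- this is NOT a valid prefix code. D (0) is a prefix of H (01).


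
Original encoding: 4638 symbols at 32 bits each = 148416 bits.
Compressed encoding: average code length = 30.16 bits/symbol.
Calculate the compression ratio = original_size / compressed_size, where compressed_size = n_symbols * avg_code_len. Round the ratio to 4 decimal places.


original_size = n_symbols * orig_bits = 4638 * 32 = 148416 bits
compressed_size = n_symbols * avg_code_len = 4638 * 30.16 = 139882.08 bits
ratio = original_size / compressed_size = 148416 / 139882.08 = 1.061

Compression ratio = 1.061


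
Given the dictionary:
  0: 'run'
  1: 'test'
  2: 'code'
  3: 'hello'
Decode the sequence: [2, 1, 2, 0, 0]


Look up each index in the dictionary:
  2 -> 'code'
  1 -> 'test'
  2 -> 'code'
  0 -> 'run'
  0 -> 'run'

Decoded: "code test code run run"


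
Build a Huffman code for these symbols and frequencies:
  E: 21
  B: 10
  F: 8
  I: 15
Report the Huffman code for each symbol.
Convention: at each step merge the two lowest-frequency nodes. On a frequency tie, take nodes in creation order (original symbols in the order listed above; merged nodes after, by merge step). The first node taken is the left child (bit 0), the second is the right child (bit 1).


Huffman tree construction:
Step 1: Merge F(8) + B(10) = 18
Step 2: Merge I(15) + (F+B)(18) = 33
Step 3: Merge E(21) + (I+(F+B))(33) = 54
Read each symbol's code off the tree from the root (left child = 0, right child = 1).

Codes:
  E: 0 (length 1)
  B: 111 (length 3)
  F: 110 (length 3)
  I: 10 (length 2)
Average code length: 105/54 = 1.9444 bits/symbol


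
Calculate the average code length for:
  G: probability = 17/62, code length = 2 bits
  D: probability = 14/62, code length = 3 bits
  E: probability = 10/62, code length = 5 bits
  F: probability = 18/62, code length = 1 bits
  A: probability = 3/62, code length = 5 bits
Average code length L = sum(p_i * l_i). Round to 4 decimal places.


Weighted contributions p_i * l_i:
  G: (17/62) * 2 = 34/62
  D: (14/62) * 3 = 42/62
  E: (10/62) * 5 = 50/62
  F: (18/62) * 1 = 18/62
  A: (3/62) * 5 = 15/62
Sum = (34 + 42 + 50 + 18 + 15)/62 = 159/62

L = 159/62 = 2.5645 bits/symbol


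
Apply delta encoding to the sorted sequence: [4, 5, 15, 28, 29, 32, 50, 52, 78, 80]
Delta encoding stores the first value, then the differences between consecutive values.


First value: 4
Deltas:
  5 - 4 = 1
  15 - 5 = 10
  28 - 15 = 13
  29 - 28 = 1
  32 - 29 = 3
  50 - 32 = 18
  52 - 50 = 2
  78 - 52 = 26
  80 - 78 = 2


Delta encoded: [4, 1, 10, 13, 1, 3, 18, 2, 26, 2]


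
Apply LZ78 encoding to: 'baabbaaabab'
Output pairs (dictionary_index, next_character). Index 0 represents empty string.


LZ78 encoding steps:
Dictionary: {0: ''}
Step 1: w='' (idx 0), next='b' -> output (0, 'b'), add 'b' as idx 1
Step 2: w='' (idx 0), next='a' -> output (0, 'a'), add 'a' as idx 2
Step 3: w='a' (idx 2), next='b' -> output (2, 'b'), add 'ab' as idx 3
Step 4: w='b' (idx 1), next='a' -> output (1, 'a'), add 'ba' as idx 4
Step 5: w='a' (idx 2), next='a' -> output (2, 'a'), add 'aa' as idx 5
Step 6: w='ba' (idx 4), next='b' -> output (4, 'b'), add 'bab' as idx 6


Encoded: [(0, 'b'), (0, 'a'), (2, 'b'), (1, 'a'), (2, 'a'), (4, 'b')]


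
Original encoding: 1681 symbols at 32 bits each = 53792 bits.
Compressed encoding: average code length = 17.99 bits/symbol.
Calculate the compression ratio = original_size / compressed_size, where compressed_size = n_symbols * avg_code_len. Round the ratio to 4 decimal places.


original_size = n_symbols * orig_bits = 1681 * 32 = 53792 bits
compressed_size = n_symbols * avg_code_len = 1681 * 17.99 = 30241.19 bits
ratio = original_size / compressed_size = 53792 / 30241.19 = 1.7788

Compression ratio = 1.7788


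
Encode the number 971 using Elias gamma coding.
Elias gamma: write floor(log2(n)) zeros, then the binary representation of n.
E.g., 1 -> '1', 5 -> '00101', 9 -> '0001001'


num_bits = floor(log2(971)) + 1 = 10
leading_zeros = num_bits - 1 = 9
binary(971) = 1111001011

Elias gamma(971) = '000000000' + '1111001011' = 0000000001111001011 (19 bits)


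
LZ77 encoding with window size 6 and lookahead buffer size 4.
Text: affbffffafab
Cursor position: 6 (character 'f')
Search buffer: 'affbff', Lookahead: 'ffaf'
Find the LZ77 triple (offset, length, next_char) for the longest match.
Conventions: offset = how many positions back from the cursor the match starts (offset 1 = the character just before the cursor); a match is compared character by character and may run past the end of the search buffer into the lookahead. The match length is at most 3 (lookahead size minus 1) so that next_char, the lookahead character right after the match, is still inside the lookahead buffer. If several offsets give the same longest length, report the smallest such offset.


Try each offset into the search buffer:
  offset=1 (pos 5, char 'f'): match length 2
  offset=2 (pos 4, char 'f'): match length 2
  offset=3 (pos 3, char 'b'): match length 0
  offset=4 (pos 2, char 'f'): match length 1
  offset=5 (pos 1, char 'f'): match length 2
  offset=6 (pos 0, char 'a'): match length 0
Longest match has length 2, found at offsets 1, 2, 5; take the smallest, offset 1.
next_char = character at position 6 + 2 = 8 -> 'a'

Best match: offset=1, length=2 (matching 'ff' starting at position 5)
LZ77 triple: (1, 2, 'a')


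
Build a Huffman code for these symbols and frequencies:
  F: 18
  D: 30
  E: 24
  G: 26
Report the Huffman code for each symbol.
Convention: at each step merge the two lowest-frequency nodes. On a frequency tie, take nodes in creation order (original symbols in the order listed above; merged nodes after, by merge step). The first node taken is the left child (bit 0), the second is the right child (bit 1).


Huffman tree construction:
Step 1: Merge F(18) + E(24) = 42
Step 2: Merge G(26) + D(30) = 56
Step 3: Merge (F+E)(42) + (G+D)(56) = 98
Read each symbol's code off the tree from the root (left child = 0, right child = 1).

Codes:
  F: 00 (length 2)
  D: 11 (length 2)
  E: 01 (length 2)
  G: 10 (length 2)
Average code length: 196/98 = 2.0000 bits/symbol


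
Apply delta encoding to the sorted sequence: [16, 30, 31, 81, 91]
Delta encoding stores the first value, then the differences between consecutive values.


First value: 16
Deltas:
  30 - 16 = 14
  31 - 30 = 1
  81 - 31 = 50
  91 - 81 = 10


Delta encoded: [16, 14, 1, 50, 10]


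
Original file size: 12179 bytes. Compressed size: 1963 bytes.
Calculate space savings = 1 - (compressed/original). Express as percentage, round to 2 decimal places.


ratio = compressed/original = 1963/12179 = 0.161179
savings = 1 - ratio = 1 - 0.161179 = 0.838821
as a percentage: 0.838821 * 100 = 83.88%

Space savings = 1 - 1963/12179 = 83.88%


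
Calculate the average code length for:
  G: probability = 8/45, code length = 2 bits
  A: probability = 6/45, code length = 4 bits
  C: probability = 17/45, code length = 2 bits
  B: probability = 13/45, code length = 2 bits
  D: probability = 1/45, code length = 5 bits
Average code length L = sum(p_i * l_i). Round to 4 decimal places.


Weighted contributions p_i * l_i:
  G: (8/45) * 2 = 16/45
  A: (6/45) * 4 = 24/45
  C: (17/45) * 2 = 34/45
  B: (13/45) * 2 = 26/45
  D: (1/45) * 5 = 5/45
Sum = (16 + 24 + 34 + 26 + 5)/45 = 105/45

L = 105/45 = 2.3333 bits/symbol


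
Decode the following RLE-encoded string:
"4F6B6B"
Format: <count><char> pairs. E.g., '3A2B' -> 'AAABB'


Expanding each <count><char> pair:
  4F -> 'FFFF'
  6B -> 'BBBBBB'
  6B -> 'BBBBBB'

Decoded = FFFFBBBBBBBBBBBB


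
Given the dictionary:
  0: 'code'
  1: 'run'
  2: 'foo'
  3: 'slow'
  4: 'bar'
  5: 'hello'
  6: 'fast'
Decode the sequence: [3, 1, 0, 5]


Look up each index in the dictionary:
  3 -> 'slow'
  1 -> 'run'
  0 -> 'code'
  5 -> 'hello'

Decoded: "slow run code hello"


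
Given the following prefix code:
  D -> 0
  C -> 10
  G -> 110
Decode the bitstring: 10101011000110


Decoding step by step:
Bits 10 -> C
Bits 10 -> C
Bits 10 -> C
Bits 110 -> G
Bits 0 -> D
Bits 0 -> D
Bits 110 -> G


Decoded message: CCCGDDG


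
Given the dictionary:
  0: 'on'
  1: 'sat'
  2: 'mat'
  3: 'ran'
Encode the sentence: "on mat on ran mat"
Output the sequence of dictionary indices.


Look up each word in the dictionary:
  'on' -> 0
  'mat' -> 2
  'on' -> 0
  'ran' -> 3
  'mat' -> 2

Encoded: [0, 2, 0, 3, 2]


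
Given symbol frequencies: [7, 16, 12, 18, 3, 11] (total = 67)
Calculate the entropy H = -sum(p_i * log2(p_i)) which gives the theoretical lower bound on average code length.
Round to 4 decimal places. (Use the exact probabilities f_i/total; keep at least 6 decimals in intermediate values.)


Per-symbol terms -p_i * log2(p_i) with p_i = f_i/67:
  p = 7/67 = 0.104478: log2(p) = -3.258734, -p*log2(p) = 0.340465
  p = 16/67 = 0.238806: log2(p) = -2.066089, -p*log2(p) = 0.493394
  p = 12/67 = 0.179104: log2(p) = -2.481127, -p*log2(p) = 0.444381
  p = 18/67 = 0.268657: log2(p) = -1.896164, -p*log2(p) = 0.509417
  p = 3/67 = 0.044776: log2(p) = -4.481127, -p*log2(p) = 0.200647
  p = 11/67 = 0.164179: log2(p) = -2.606658, -p*log2(p) = 0.427959
H = 0.340465 + 0.493394 + 0.444381 + 0.509417 + 0.200647 + 0.427959 = 2.416263

H = 2.4163 bits/symbol


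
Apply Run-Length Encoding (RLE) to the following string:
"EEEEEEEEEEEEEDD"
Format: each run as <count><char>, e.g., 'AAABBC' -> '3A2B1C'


Scanning runs left to right:
  i=0: run of 'E' x 13 -> '13E'
  i=13: run of 'D' x 2 -> '2D'

RLE = 13E2D


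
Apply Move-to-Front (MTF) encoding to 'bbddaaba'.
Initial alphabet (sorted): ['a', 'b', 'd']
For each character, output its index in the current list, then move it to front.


MTF encoding:
'b': index 1 in ['a', 'b', 'd'] -> ['b', 'a', 'd']
'b': index 0 in ['b', 'a', 'd'] -> ['b', 'a', 'd']
'd': index 2 in ['b', 'a', 'd'] -> ['d', 'b', 'a']
'd': index 0 in ['d', 'b', 'a'] -> ['d', 'b', 'a']
'a': index 2 in ['d', 'b', 'a'] -> ['a', 'd', 'b']
'a': index 0 in ['a', 'd', 'b'] -> ['a', 'd', 'b']
'b': index 2 in ['a', 'd', 'b'] -> ['b', 'a', 'd']
'a': index 1 in ['b', 'a', 'd'] -> ['a', 'b', 'd']


Output: [1, 0, 2, 0, 2, 0, 2, 1]


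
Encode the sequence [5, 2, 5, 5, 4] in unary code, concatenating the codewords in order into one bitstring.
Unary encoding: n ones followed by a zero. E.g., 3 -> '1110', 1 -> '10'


Encode each number as n ones followed by a terminating 0:
  5 -> 111110 (6 bits)
  2 -> 110 (3 bits)
  5 -> 111110 (6 bits)
  5 -> 111110 (6 bits)
  4 -> 11110 (5 bits)
Total length = 6 + 3 + 6 + 6 + 5 = 26 bits.

Unary([5, 2, 5, 5, 4]) = 11111011011111011111011110 (26 bits)


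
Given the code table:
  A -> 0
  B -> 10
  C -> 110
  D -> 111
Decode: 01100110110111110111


Decoding:
0 -> A
110 -> C
0 -> A
110 -> C
110 -> C
111 -> D
110 -> C
111 -> D


Result: ACACCDCD


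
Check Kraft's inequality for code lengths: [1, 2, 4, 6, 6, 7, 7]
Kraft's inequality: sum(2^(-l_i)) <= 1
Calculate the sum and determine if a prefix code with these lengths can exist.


Sum = 2^(-1) + 2^(-2) + 2^(-4) + 2^(-6) + 2^(-6) + 2^(-7) + 2^(-7)
    = 0.5 + 0.25 + 0.0625 + 0.015625 + 0.015625 + 0.0078125 + 0.0078125
    = 110/128 = 0.859375
Since 0.859375 <= 1, Kraft's inequality IS satisfied.
A prefix code with these lengths CAN exist.

Kraft sum = 0.859375. Satisfied.


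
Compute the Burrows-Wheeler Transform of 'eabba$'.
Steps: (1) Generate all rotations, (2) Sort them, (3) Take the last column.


Rotations (sorted):
  0: $eabba -> last char: a
  1: a$eabb -> last char: b
  2: abba$e -> last char: e
  3: ba$eab -> last char: b
  4: bba$ea -> last char: a
  5: eabba$ -> last char: $


BWT = abeba$


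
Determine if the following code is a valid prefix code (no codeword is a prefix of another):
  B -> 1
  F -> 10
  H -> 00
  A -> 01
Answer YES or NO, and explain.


Checking each pair (does one codeword prefix another?):
  B='1' vs F='10': prefix -- VIOLATION

NO -- this is NOT a valid prefix code. B (1) is a prefix of F (10).


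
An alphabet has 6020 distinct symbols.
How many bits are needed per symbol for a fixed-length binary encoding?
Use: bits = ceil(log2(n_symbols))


log2(6020) = 12.5555
Bracket: 2^12 = 4096 < 6020 <= 2^13 = 8192
So ceil(log2(6020)) = 13

bits = ceil(log2(6020)) = ceil(12.5555) = 13 bits
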